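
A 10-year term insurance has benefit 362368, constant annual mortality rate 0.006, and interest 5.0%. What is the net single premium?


NSP = benefit * sum_{k=0}^{n-1} k_p_x * q * v^(k+1)
With constant q=0.006, v=0.952381
Sum = 0.045208
NSP = 362368 * 0.045208
= 16381.9875


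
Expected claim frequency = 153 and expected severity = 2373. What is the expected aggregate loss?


E[S] = E[N] * E[X]
= 153 * 2373
= 363069


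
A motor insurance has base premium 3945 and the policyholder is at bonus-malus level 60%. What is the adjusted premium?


adjusted = base * BM_level / 100
= 3945 * 60 / 100
= 3945 * 0.6
= 2367.0


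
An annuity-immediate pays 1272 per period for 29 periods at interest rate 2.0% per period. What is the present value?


PV = PMT * (1 - (1+i)^(-n)) / i
= 1272 * (1 - (1+0.02)^(-29)) / 0.02
= 1272 * (1 - 0.563112) / 0.02
= 1272 * 21.844385
= 27786.0573


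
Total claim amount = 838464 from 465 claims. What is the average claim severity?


severity = total / number
= 838464 / 465
= 1803.1484


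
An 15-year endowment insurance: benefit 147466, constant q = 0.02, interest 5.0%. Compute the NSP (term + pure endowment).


Term component = 27164.7386
Pure endowment = 15_p_x * v^15 * benefit = 0.738569 * 0.481017 * 147466 = 52389.4151
NSP = 79554.1536


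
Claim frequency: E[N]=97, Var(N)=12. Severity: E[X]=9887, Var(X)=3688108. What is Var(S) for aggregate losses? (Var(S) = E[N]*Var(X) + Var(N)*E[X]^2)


Var(S) = E[N]*Var(X) + Var(N)*E[X]^2
= 97*3688108 + 12*9887^2
= 357746476 + 1173033228
= 1.5308e+09


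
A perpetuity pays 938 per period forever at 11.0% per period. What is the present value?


PV = PMT / i
= 938 / 0.11
= 8527.2727


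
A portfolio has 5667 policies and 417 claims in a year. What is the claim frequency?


frequency = claims / policies
= 417 / 5667
= 0.0736


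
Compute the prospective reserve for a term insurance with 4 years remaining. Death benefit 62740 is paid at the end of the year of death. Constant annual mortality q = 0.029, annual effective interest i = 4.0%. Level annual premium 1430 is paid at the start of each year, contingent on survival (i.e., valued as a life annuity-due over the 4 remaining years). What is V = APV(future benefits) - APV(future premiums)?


v = 1/(1+i) = 0.961538
APV(future benefits) per unit = sum_{k=0}^{3} k_p_x * q * v^(k+1) = 0.100921
APV(future benefits) = 62740 * 0.100921 = 6331.7878
Life annuity-due factor ä_{x:4} = sum_{k=0}^{3} k_p_x * v^k = 3.619238
APV(future premiums) = 1430 * 3.619238 = 5175.5107
V = 6331.7878 - 5175.5107
= 1156.277


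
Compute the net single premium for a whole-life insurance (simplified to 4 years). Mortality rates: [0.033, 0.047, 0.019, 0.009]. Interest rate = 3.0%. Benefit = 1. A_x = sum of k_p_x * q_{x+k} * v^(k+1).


v = 0.970874
Year 0: k_p_x=1.0, q=0.033, term=0.032039
Year 1: k_p_x=0.967, q=0.047, term=0.04284
Year 2: k_p_x=0.921551, q=0.019, term=0.016024
Year 3: k_p_x=0.904042, q=0.009, term=0.007229
A_x = 0.0981


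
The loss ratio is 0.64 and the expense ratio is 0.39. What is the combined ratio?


Combined ratio = loss ratio + expense ratio
= 0.64 + 0.39
= 1.03


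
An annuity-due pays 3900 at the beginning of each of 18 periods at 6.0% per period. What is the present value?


PV_due = PMT * (1-(1+i)^(-n))/i * (1+i)
PV_immediate = 42227.6536
PV_due = 42227.6536 * 1.06
= 44761.3128


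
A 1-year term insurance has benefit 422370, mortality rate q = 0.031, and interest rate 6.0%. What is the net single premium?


NSP = benefit * q * v
v = 1/(1+i) = 0.943396
NSP = 422370 * 0.031 * 0.943396
= 12352.3302


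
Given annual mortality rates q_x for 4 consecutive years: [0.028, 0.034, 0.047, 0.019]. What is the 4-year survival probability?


p_k = 1 - q_k for each year
Survival = product of (1 - q_k)
= 0.972 * 0.966 * 0.953 * 0.981
= 0.8778


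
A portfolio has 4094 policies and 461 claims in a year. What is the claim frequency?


frequency = claims / policies
= 461 / 4094
= 0.1126


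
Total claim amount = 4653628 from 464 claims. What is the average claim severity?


severity = total / number
= 4653628 / 464
= 10029.3707


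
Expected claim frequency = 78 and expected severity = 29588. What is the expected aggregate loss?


E[S] = E[N] * E[X]
= 78 * 29588
= 2.3079e+06


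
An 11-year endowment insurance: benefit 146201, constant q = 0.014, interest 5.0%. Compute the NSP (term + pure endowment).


Term component = 15968.8568
Pure endowment = 11_p_x * v^11 * benefit = 0.85634 * 0.584679 * 146201 = 73200.5118
NSP = 89169.3686


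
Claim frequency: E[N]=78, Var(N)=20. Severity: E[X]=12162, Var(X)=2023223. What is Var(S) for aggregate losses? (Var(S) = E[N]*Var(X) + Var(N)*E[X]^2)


Var(S) = E[N]*Var(X) + Var(N)*E[X]^2
= 78*2023223 + 20*12162^2
= 157811394 + 2958284880
= 3.1161e+09


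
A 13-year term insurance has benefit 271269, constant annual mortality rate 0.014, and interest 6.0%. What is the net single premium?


NSP = benefit * sum_{k=0}^{n-1} k_p_x * q * v^(k+1)
With constant q=0.014, v=0.943396
Sum = 0.115344
NSP = 271269 * 0.115344
= 31289.3551


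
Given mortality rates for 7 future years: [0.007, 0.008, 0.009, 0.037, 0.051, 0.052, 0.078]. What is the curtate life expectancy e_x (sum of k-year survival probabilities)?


e_x = sum_{k=1}^{n} k_p_x
k_p_x values:
  1_p_x = 0.993
  2_p_x = 0.985056
  3_p_x = 0.97619
  4_p_x = 0.940071
  5_p_x = 0.892128
  6_p_x = 0.845737
  7_p_x = 0.77977
e_x = 6.412


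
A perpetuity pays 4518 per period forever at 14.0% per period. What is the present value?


PV = PMT / i
= 4518 / 0.14
= 32271.4286


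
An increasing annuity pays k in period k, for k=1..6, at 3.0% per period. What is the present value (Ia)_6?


(Ia)_n = sum_{k=1}^{n} k * v^k, v = 1/(1+i)
v = 0.970874
Sum computed term by term:
(Ia)_6 = 18.4934


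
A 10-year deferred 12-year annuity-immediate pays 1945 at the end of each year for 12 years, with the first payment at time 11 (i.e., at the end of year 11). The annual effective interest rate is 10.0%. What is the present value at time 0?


PV at time 10 of the 12-year annuity-immediate:
a_n = 1945 * (1-(1+0.1)^(-12))/0.1 = 13252.6306
Discount back 10 years to time 0:
PV = 13252.6306 * (1+0.1)^(-10)
= 13252.6306 * 0.385543
= 5109.4628


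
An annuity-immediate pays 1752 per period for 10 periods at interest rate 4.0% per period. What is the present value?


PV = PMT * (1 - (1+i)^(-n)) / i
= 1752 * (1 - (1+0.04)^(-10)) / 0.04
= 1752 * (1 - 0.675564) / 0.04
= 1752 * 8.110896
= 14210.2894


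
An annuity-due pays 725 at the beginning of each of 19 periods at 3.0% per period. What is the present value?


PV_due = PMT * (1-(1+i)^(-n))/i * (1+i)
PV_immediate = 10384.7544
PV_due = 10384.7544 * 1.03
= 10696.297


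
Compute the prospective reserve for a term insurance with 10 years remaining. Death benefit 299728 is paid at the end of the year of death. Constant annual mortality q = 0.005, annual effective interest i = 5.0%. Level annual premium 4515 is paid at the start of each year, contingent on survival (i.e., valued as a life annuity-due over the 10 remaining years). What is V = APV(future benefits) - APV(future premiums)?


v = 1/(1+i) = 0.952381
APV(future benefits) per unit = sum_{k=0}^{9} k_p_x * q * v^(k+1) = 0.037827
APV(future benefits) = 299728 * 0.037827 = 11337.9169
Life annuity-due factor ä_{x:10} = sum_{k=0}^{9} k_p_x * v^k = 7.943744
APV(future premiums) = 4515 * 7.943744 = 35866.0049
V = 11337.9169 - 35866.0049
= -24528.088


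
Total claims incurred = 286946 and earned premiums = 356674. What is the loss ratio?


Loss ratio = claims / premiums
= 286946 / 356674
= 0.8045


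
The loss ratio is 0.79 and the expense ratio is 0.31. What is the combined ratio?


Combined ratio = loss ratio + expense ratio
= 0.79 + 0.31
= 1.1


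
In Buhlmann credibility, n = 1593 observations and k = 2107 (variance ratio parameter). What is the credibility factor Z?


Z = n / (n + k)
= 1593 / (1593 + 2107)
= 1593 / 3700
= 0.4305


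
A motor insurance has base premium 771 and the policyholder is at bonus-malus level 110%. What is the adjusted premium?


adjusted = base * BM_level / 100
= 771 * 110 / 100
= 771 * 1.1
= 848.1


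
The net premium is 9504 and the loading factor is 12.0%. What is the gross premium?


Gross = net * (1 + loading)
= 9504 * (1 + 0.12)
= 9504 * 1.12
= 10644.48


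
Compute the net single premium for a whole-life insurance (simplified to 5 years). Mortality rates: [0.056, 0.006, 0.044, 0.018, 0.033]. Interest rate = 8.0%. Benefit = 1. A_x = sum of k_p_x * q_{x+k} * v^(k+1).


v = 0.925926
Year 0: k_p_x=1.0, q=0.056, term=0.051852
Year 1: k_p_x=0.944, q=0.006, term=0.004856
Year 2: k_p_x=0.938336, q=0.044, term=0.032775
Year 3: k_p_x=0.897049, q=0.018, term=0.011868
Year 4: k_p_x=0.880902, q=0.033, term=0.019784
A_x = 0.1211


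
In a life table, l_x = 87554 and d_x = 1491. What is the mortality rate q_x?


q_x = d_x / l_x
= 1491 / 87554
= 0.017


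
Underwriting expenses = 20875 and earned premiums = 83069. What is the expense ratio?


Expense ratio = expenses / premiums
= 20875 / 83069
= 0.2513


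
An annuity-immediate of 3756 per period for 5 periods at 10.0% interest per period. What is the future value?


FV = PMT * ((1+i)^n - 1) / i
= 3756 * ((1.1)^5 - 1) / 0.1
= 3756 * (1.61051 - 1) / 0.1
= 22930.7556


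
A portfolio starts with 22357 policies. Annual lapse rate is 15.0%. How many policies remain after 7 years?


remaining = initial * (1 - lapse)^years
= 22357 * (1 - 0.15)^7
= 22357 * 0.320577
= 7167.142


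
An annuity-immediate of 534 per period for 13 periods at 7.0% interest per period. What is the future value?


FV = PMT * ((1+i)^n - 1) / i
= 534 * ((1.07)^13 - 1) / 0.07
= 534 * (2.409845 - 1) / 0.07
= 10755.1033


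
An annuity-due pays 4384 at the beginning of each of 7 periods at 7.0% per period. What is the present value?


PV_due = PMT * (1-(1+i)^(-n))/i * (1+i)
PV_immediate = 23626.6447
PV_due = 23626.6447 * 1.07
= 25280.5099


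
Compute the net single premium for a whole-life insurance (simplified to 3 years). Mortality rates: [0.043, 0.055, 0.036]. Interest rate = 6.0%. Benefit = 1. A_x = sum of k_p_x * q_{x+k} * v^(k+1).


v = 0.943396
Year 0: k_p_x=1.0, q=0.043, term=0.040566
Year 1: k_p_x=0.957, q=0.055, term=0.046845
Year 2: k_p_x=0.904365, q=0.036, term=0.027336
A_x = 0.1147


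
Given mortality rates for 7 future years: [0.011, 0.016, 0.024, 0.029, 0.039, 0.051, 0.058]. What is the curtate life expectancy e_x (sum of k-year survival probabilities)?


e_x = sum_{k=1}^{n} k_p_x
k_p_x values:
  1_p_x = 0.989
  2_p_x = 0.973176
  3_p_x = 0.94982
  4_p_x = 0.922275
  5_p_x = 0.886306
  6_p_x = 0.841105
  7_p_x = 0.792321
e_x = 6.354


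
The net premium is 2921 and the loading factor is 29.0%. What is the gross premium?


Gross = net * (1 + loading)
= 2921 * (1 + 0.29)
= 2921 * 1.29
= 3768.09


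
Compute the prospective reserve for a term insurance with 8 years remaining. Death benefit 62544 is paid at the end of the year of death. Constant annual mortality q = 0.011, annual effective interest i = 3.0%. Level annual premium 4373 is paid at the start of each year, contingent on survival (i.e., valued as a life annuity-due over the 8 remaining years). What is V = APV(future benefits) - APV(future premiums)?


v = 1/(1+i) = 0.970874
APV(future benefits) per unit = sum_{k=0}^{7} k_p_x * q * v^(k+1) = 0.074436
APV(future benefits) = 62544 * 0.074436 = 4655.5088
Life annuity-due factor ä_{x:8} = sum_{k=0}^{7} k_p_x * v^k = 6.969892
APV(future premiums) = 4373 * 6.969892 = 30479.3371
V = 4655.5088 - 30479.3371
= -25823.8283


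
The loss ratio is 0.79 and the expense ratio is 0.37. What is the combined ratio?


Combined ratio = loss ratio + expense ratio
= 0.79 + 0.37
= 1.16


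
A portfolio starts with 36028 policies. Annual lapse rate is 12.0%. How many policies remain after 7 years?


remaining = initial * (1 - lapse)^years
= 36028 * (1 - 0.12)^7
= 36028 * 0.408676
= 14723.7644


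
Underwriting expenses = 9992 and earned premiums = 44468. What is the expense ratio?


Expense ratio = expenses / premiums
= 9992 / 44468
= 0.2247


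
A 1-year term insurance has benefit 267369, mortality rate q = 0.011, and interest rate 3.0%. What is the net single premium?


NSP = benefit * q * v
v = 1/(1+i) = 0.970874
NSP = 267369 * 0.011 * 0.970874
= 2855.3971


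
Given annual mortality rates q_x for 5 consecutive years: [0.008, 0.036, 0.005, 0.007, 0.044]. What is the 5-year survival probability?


p_k = 1 - q_k for each year
Survival = product of (1 - q_k)
= 0.992 * 0.964 * 0.995 * 0.993 * 0.956
= 0.9033


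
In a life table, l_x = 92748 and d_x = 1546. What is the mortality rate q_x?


q_x = d_x / l_x
= 1546 / 92748
= 0.0167


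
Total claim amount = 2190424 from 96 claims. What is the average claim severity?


severity = total / number
= 2190424 / 96
= 22816.9167


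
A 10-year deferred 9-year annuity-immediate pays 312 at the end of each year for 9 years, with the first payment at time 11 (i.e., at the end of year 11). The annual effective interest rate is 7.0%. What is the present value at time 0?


PV at time 10 of the 9-year annuity-immediate:
a_n = 312 * (1-(1+0.07)^(-9))/0.07 = 2032.7525
Discount back 10 years to time 0:
PV = 2032.7525 * (1+0.07)^(-10)
= 2032.7525 * 0.508349
= 1033.3483


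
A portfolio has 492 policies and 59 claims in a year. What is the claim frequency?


frequency = claims / policies
= 59 / 492
= 0.1199


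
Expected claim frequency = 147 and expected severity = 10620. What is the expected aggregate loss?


E[S] = E[N] * E[X]
= 147 * 10620
= 1.5611e+06


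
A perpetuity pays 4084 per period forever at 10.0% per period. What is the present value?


PV = PMT / i
= 4084 / 0.1
= 40840.0


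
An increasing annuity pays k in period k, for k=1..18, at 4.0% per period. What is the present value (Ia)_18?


(Ia)_n = sum_{k=1}^{n} k * v^k, v = 1/(1+i)
v = 0.961538
Sum computed term by term:
(Ia)_18 = 107.0091


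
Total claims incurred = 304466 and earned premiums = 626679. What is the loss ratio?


Loss ratio = claims / premiums
= 304466 / 626679
= 0.4858


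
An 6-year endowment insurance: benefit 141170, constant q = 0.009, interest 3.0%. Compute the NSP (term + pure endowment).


Term component = 6734.9322
Pure endowment = 6_p_x * v^6 * benefit = 0.947201 * 0.837484 * 141170 = 111985.2937
NSP = 118720.2259


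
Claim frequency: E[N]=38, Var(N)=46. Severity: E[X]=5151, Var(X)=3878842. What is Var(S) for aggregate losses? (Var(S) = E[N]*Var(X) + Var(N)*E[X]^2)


Var(S) = E[N]*Var(X) + Var(N)*E[X]^2
= 38*3878842 + 46*5151^2
= 147395996 + 1220508846
= 1.3679e+09


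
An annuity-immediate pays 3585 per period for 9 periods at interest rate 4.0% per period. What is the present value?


PV = PMT * (1 - (1+i)^(-n)) / i
= 3585 * (1 - (1+0.04)^(-9)) / 0.04
= 3585 * (1 - 0.702587) / 0.04
= 3585 * 7.435332
= 26655.6638


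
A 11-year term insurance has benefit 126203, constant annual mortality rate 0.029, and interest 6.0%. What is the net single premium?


NSP = benefit * sum_{k=0}^{n-1} k_p_x * q * v^(k+1)
With constant q=0.029, v=0.943396
Sum = 0.201662
NSP = 126203 * 0.201662
= 25450.3165


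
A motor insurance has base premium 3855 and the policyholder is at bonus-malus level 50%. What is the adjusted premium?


adjusted = base * BM_level / 100
= 3855 * 50 / 100
= 3855 * 0.5
= 1927.5


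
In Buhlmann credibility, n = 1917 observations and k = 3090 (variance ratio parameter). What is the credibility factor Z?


Z = n / (n + k)
= 1917 / (1917 + 3090)
= 1917 / 5007
= 0.3829


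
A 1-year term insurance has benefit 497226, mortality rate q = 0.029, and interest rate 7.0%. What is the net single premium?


NSP = benefit * q * v
v = 1/(1+i) = 0.934579
NSP = 497226 * 0.029 * 0.934579
= 13476.2187


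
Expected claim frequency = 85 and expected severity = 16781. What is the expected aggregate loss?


E[S] = E[N] * E[X]
= 85 * 16781
= 1.4264e+06


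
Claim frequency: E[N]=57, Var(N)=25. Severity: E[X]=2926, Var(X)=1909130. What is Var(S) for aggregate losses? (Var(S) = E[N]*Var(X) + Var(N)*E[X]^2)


Var(S) = E[N]*Var(X) + Var(N)*E[X]^2
= 57*1909130 + 25*2926^2
= 108820410 + 214036900
= 3.2286e+08


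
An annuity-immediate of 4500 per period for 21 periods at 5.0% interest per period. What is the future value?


FV = PMT * ((1+i)^n - 1) / i
= 4500 * ((1.05)^21 - 1) / 0.05
= 4500 * (2.785963 - 1) / 0.05
= 160736.6331


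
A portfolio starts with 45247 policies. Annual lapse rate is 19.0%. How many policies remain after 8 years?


remaining = initial * (1 - lapse)^years
= 45247 * (1 - 0.19)^8
= 45247 * 0.185302
= 8384.3604


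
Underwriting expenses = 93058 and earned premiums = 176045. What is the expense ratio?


Expense ratio = expenses / premiums
= 93058 / 176045
= 0.5286


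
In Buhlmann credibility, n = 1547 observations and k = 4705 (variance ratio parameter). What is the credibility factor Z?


Z = n / (n + k)
= 1547 / (1547 + 4705)
= 1547 / 6252
= 0.2474


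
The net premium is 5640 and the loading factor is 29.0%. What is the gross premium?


Gross = net * (1 + loading)
= 5640 * (1 + 0.29)
= 5640 * 1.29
= 7275.6


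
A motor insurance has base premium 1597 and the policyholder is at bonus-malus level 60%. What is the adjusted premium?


adjusted = base * BM_level / 100
= 1597 * 60 / 100
= 1597 * 0.6
= 958.2


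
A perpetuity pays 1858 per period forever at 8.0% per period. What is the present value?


PV = PMT / i
= 1858 / 0.08
= 23225.0


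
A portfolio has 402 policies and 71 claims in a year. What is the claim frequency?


frequency = claims / policies
= 71 / 402
= 0.1766


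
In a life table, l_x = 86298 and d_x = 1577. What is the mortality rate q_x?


q_x = d_x / l_x
= 1577 / 86298
= 0.0183


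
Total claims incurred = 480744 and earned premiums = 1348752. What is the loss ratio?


Loss ratio = claims / premiums
= 480744 / 1348752
= 0.3564


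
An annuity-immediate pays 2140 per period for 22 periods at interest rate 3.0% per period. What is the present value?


PV = PMT * (1 - (1+i)^(-n)) / i
= 2140 * (1 - (1+0.03)^(-22)) / 0.03
= 2140 * (1 - 0.521893) / 0.03
= 2140 * 15.936917
= 34105.0016


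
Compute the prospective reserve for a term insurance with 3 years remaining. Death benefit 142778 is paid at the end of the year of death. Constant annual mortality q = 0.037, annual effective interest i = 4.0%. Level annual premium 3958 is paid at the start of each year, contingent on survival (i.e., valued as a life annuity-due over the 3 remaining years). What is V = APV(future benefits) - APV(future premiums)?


v = 1/(1+i) = 0.961538
APV(future benefits) per unit = sum_{k=0}^{2} k_p_x * q * v^(k+1) = 0.099024
APV(future benefits) = 142778 * 0.099024 = 14138.3929
Life annuity-due factor ä_{x:3} = sum_{k=0}^{2} k_p_x * v^k = 2.783366
APV(future premiums) = 3958 * 2.783366 = 11016.5639
V = 14138.3929 - 11016.5639
= 3121.829


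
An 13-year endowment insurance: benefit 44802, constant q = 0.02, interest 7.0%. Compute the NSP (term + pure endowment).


Term component = 6778.8716
Pure endowment = 13_p_x * v^13 * benefit = 0.769022 * 0.414964 * 44802 = 14297.0776
NSP = 21075.9493


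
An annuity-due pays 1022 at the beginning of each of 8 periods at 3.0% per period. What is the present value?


PV_due = PMT * (1-(1+i)^(-n))/i * (1+i)
PV_immediate = 7174.1254
PV_due = 7174.1254 * 1.03
= 7389.3492


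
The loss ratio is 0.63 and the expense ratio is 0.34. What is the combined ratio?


Combined ratio = loss ratio + expense ratio
= 0.63 + 0.34
= 0.97


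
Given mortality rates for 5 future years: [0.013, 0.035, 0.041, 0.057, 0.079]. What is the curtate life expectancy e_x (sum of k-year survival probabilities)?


e_x = sum_{k=1}^{n} k_p_x
k_p_x values:
  1_p_x = 0.987
  2_p_x = 0.952455
  3_p_x = 0.913404
  4_p_x = 0.86134
  5_p_x = 0.793294
e_x = 4.5075


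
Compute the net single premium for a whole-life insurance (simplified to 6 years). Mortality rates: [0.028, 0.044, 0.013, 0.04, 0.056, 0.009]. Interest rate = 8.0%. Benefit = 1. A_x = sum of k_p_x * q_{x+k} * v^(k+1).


v = 0.925926
Year 0: k_p_x=1.0, q=0.028, term=0.025926
Year 1: k_p_x=0.972, q=0.044, term=0.036667
Year 2: k_p_x=0.929232, q=0.013, term=0.00959
Year 3: k_p_x=0.917152, q=0.04, term=0.026965
Year 4: k_p_x=0.880466, q=0.056, term=0.033557
Year 5: k_p_x=0.83116, q=0.009, term=0.004714
A_x = 0.1374


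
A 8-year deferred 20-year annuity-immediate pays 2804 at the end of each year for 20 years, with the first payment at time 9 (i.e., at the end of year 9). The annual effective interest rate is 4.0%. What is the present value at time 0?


PV at time 8 of the 20-year annuity-immediate:
a_n = 2804 * (1-(1+0.04)^(-20))/0.04 = 38107.2751
Discount back 8 years to time 0:
PV = 38107.2751 * (1+0.04)^(-8)
= 38107.2751 * 0.73069
= 27844.6126


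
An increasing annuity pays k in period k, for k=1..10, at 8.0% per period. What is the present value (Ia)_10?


(Ia)_n = sum_{k=1}^{n} k * v^k, v = 1/(1+i)
v = 0.925926
Sum computed term by term:
(Ia)_10 = 32.6869


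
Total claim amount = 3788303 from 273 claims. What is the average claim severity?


severity = total / number
= 3788303 / 273
= 13876.5678


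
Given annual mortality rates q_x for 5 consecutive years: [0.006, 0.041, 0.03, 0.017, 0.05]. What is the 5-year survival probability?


p_k = 1 - q_k for each year
Survival = product of (1 - q_k)
= 0.994 * 0.959 * 0.97 * 0.983 * 0.95
= 0.8635


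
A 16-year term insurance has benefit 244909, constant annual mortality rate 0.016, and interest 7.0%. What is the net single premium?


NSP = benefit * sum_{k=0}^{n-1} k_p_x * q * v^(k+1)
With constant q=0.016, v=0.934579
Sum = 0.137361
NSP = 244909 * 0.137361
= 33640.8648


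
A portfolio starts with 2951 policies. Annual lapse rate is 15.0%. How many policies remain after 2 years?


remaining = initial * (1 - lapse)^years
= 2951 * (1 - 0.15)^2
= 2951 * 0.7225
= 2132.0975


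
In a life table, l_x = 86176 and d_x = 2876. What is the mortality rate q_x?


q_x = d_x / l_x
= 2876 / 86176
= 0.0334


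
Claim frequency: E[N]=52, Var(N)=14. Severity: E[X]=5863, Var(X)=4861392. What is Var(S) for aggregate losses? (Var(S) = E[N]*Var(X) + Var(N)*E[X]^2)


Var(S) = E[N]*Var(X) + Var(N)*E[X]^2
= 52*4861392 + 14*5863^2
= 252792384 + 481246766
= 7.3404e+08


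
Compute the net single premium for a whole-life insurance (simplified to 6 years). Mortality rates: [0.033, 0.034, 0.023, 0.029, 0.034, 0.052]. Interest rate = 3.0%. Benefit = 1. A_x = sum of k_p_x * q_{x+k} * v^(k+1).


v = 0.970874
Year 0: k_p_x=1.0, q=0.033, term=0.032039
Year 1: k_p_x=0.967, q=0.034, term=0.030991
Year 2: k_p_x=0.934122, q=0.023, term=0.019662
Year 3: k_p_x=0.912637, q=0.029, term=0.023515
Year 4: k_p_x=0.886171, q=0.034, term=0.02599
Year 5: k_p_x=0.856041, q=0.052, term=0.03728
A_x = 0.1695


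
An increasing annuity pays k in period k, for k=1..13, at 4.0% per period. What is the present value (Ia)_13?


(Ia)_n = sum_{k=1}^{n} k * v^k, v = 1/(1+i)
v = 0.961538
Sum computed term by term:
(Ia)_13 = 64.4403


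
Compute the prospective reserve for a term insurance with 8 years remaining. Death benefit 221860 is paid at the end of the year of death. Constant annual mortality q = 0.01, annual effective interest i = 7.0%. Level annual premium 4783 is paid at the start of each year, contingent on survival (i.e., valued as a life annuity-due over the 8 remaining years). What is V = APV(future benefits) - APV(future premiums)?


v = 1/(1+i) = 0.934579
APV(future benefits) per unit = sum_{k=0}^{7} k_p_x * q * v^(k+1) = 0.057869
APV(future benefits) = 221860 * 0.057869 = 12838.877
Life annuity-due factor ä_{x:8} = sum_{k=0}^{7} k_p_x * v^k = 6.192012
APV(future premiums) = 4783 * 6.192012 = 29616.3946
V = 12838.877 - 29616.3946
= -16777.5176


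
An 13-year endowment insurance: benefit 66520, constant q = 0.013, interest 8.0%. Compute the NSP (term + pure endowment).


Term component = 6414.2851
Pure endowment = 13_p_x * v^13 * benefit = 0.843574 * 0.367698 * 66520 = 20633.1913
NSP = 27047.4764


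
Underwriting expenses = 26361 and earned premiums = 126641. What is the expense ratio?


Expense ratio = expenses / premiums
= 26361 / 126641
= 0.2082


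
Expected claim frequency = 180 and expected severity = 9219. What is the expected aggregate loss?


E[S] = E[N] * E[X]
= 180 * 9219
= 1.6594e+06


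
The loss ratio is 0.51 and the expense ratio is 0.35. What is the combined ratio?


Combined ratio = loss ratio + expense ratio
= 0.51 + 0.35
= 0.86


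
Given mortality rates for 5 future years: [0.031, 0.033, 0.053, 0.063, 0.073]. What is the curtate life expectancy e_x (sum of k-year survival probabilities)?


e_x = sum_{k=1}^{n} k_p_x
k_p_x values:
  1_p_x = 0.969
  2_p_x = 0.937023
  3_p_x = 0.887361
  4_p_x = 0.831457
  5_p_x = 0.770761
e_x = 4.3956


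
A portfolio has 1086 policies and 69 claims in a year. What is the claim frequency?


frequency = claims / policies
= 69 / 1086
= 0.0635


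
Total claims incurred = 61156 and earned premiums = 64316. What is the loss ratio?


Loss ratio = claims / premiums
= 61156 / 64316
= 0.9509


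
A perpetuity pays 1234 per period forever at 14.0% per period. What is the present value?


PV = PMT / i
= 1234 / 0.14
= 8814.2857


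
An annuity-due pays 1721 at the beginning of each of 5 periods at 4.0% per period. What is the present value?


PV_due = PMT * (1-(1+i)^(-n))/i * (1+i)
PV_immediate = 7661.5862
PV_due = 7661.5862 * 1.04
= 7968.0497


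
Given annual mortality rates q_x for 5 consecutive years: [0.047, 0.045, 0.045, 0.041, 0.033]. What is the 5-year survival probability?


p_k = 1 - q_k for each year
Survival = product of (1 - q_k)
= 0.953 * 0.955 * 0.955 * 0.959 * 0.967
= 0.806


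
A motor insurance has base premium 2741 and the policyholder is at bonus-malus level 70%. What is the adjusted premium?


adjusted = base * BM_level / 100
= 2741 * 70 / 100
= 2741 * 0.7
= 1918.7


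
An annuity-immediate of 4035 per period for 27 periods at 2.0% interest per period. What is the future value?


FV = PMT * ((1+i)^n - 1) / i
= 4035 * ((1.02)^27 - 1) / 0.02
= 4035 * (1.706886 - 1) / 0.02
= 142614.3467


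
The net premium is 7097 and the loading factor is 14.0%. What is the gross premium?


Gross = net * (1 + loading)
= 7097 * (1 + 0.14)
= 7097 * 1.14
= 8090.58


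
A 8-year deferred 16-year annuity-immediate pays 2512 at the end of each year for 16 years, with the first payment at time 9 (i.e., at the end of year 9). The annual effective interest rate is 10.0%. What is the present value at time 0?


PV at time 8 of the 16-year annuity-immediate:
a_n = 2512 * (1-(1+0.1)^(-16))/0.1 = 19653.1561
Discount back 8 years to time 0:
PV = 19653.1561 * (1+0.1)^(-8)
= 19653.1561 * 0.466507
= 9168.3424


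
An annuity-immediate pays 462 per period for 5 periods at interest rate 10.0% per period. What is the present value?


PV = PMT * (1 - (1+i)^(-n)) / i
= 462 * (1 - (1+0.1)^(-5)) / 0.1
= 462 * (1 - 0.620921) / 0.1
= 462 * 3.790787
= 1751.3435


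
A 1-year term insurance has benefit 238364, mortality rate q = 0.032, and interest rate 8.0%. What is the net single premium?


NSP = benefit * q * v
v = 1/(1+i) = 0.925926
NSP = 238364 * 0.032 * 0.925926
= 7062.637


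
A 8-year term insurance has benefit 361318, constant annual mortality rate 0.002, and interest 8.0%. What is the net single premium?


NSP = benefit * sum_{k=0}^{n-1} k_p_x * q * v^(k+1)
With constant q=0.002, v=0.925926
Sum = 0.011422
NSP = 361318 * 0.011422
= 4127.0901


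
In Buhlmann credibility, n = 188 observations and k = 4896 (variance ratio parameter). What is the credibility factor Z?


Z = n / (n + k)
= 188 / (188 + 4896)
= 188 / 5084
= 0.037


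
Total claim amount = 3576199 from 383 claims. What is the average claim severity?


severity = total / number
= 3576199 / 383
= 9337.3342


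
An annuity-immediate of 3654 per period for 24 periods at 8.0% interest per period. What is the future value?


FV = PMT * ((1+i)^n - 1) / i
= 3654 * ((1.08)^24 - 1) / 0.08
= 3654 * (6.341181 - 1) / 0.08
= 243958.4302


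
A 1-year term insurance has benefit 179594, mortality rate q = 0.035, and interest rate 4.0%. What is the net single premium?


NSP = benefit * q * v
v = 1/(1+i) = 0.961538
NSP = 179594 * 0.035 * 0.961538
= 6044.0288


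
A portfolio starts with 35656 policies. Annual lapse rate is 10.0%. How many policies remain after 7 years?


remaining = initial * (1 - lapse)^years
= 35656 * (1 - 0.1)^7
= 35656 * 0.478297
= 17054.1543


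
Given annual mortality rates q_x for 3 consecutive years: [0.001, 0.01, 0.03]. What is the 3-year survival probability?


p_k = 1 - q_k for each year
Survival = product of (1 - q_k)
= 0.999 * 0.99 * 0.97
= 0.9593


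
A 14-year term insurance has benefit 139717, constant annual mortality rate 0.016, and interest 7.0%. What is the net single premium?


NSP = benefit * sum_{k=0}^{n-1} k_p_x * q * v^(k+1)
With constant q=0.016, v=0.934579
Sum = 0.128479
NSP = 139717 * 0.128479
= 17950.6529


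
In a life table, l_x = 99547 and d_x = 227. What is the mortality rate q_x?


q_x = d_x / l_x
= 227 / 99547
= 0.0023


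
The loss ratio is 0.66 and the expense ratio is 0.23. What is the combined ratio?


Combined ratio = loss ratio + expense ratio
= 0.66 + 0.23
= 0.89


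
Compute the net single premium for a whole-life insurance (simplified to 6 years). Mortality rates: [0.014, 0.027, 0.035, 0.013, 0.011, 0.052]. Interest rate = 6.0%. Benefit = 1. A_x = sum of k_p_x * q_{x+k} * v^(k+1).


v = 0.943396
Year 0: k_p_x=1.0, q=0.014, term=0.013208
Year 1: k_p_x=0.986, q=0.027, term=0.023693
Year 2: k_p_x=0.959378, q=0.035, term=0.028193
Year 3: k_p_x=0.9258, q=0.013, term=0.009533
Year 4: k_p_x=0.913764, q=0.011, term=0.007511
Year 5: k_p_x=0.903713, q=0.052, term=0.033128
A_x = 0.1153


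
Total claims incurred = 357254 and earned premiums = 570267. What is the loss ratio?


Loss ratio = claims / premiums
= 357254 / 570267
= 0.6265


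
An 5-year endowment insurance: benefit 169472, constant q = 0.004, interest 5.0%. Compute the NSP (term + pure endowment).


Term component = 2912.6524
Pure endowment = 5_p_x * v^5 * benefit = 0.980159 * 0.783526 * 169472 = 130151.1925
NSP = 133063.8449


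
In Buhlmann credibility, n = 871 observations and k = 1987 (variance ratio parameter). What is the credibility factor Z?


Z = n / (n + k)
= 871 / (871 + 1987)
= 871 / 2858
= 0.3048


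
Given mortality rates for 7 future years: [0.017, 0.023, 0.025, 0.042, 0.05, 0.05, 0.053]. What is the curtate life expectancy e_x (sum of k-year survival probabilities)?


e_x = sum_{k=1}^{n} k_p_x
k_p_x values:
  1_p_x = 0.983
  2_p_x = 0.960391
  3_p_x = 0.936381
  4_p_x = 0.897053
  5_p_x = 0.852201
  6_p_x = 0.809591
  7_p_x = 0.766682
e_x = 6.2053


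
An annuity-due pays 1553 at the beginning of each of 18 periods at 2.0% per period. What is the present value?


PV_due = PMT * (1-(1+i)^(-n))/i * (1+i)
PV_immediate = 23282.6245
PV_due = 23282.6245 * 1.02
= 23748.277


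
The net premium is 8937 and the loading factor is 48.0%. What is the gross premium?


Gross = net * (1 + loading)
= 8937 * (1 + 0.48)
= 8937 * 1.48
= 13226.76


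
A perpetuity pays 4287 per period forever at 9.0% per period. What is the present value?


PV = PMT / i
= 4287 / 0.09
= 47633.3333


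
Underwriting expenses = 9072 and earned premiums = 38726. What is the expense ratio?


Expense ratio = expenses / premiums
= 9072 / 38726
= 0.2343


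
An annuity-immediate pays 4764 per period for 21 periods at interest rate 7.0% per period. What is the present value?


PV = PMT * (1 - (1+i)^(-n)) / i
= 4764 * (1 - (1+0.07)^(-21)) / 0.07
= 4764 * (1 - 0.241513) / 0.07
= 4764 * 10.835527
= 51620.4522


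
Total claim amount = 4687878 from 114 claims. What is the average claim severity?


severity = total / number
= 4687878 / 114
= 41121.7368


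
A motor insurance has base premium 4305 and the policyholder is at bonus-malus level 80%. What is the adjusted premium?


adjusted = base * BM_level / 100
= 4305 * 80 / 100
= 4305 * 0.8
= 3444.0


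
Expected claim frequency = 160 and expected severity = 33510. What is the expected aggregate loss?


E[S] = E[N] * E[X]
= 160 * 33510
= 5.3616e+06


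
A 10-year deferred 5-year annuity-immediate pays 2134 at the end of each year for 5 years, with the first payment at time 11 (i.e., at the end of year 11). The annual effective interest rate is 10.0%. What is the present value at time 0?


PV at time 10 of the 5-year annuity-immediate:
a_n = 2134 * (1-(1+0.1)^(-5))/0.1 = 8089.539
Discount back 10 years to time 0:
PV = 8089.539 * (1+0.1)^(-10)
= 8089.539 * 0.385543
= 3118.8675


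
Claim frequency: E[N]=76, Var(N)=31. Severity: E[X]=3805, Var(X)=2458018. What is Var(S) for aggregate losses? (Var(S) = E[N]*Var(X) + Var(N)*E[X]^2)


Var(S) = E[N]*Var(X) + Var(N)*E[X]^2
= 76*2458018 + 31*3805^2
= 186809368 + 448818775
= 6.3563e+08


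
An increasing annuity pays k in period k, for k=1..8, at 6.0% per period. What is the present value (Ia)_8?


(Ia)_n = sum_{k=1}^{n} k * v^k, v = 1/(1+i)
v = 0.943396
Sum computed term by term:
(Ia)_8 = 26.0514


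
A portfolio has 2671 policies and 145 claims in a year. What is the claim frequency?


frequency = claims / policies
= 145 / 2671
= 0.0543


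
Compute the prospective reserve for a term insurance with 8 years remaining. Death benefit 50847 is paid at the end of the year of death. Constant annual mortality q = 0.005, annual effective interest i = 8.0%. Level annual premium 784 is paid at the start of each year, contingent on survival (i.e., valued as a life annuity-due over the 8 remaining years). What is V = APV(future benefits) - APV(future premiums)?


v = 1/(1+i) = 0.925926
APV(future benefits) per unit = sum_{k=0}^{7} k_p_x * q * v^(k+1) = 0.028292
APV(future benefits) = 50847 * 0.028292 = 1438.5736
Life annuity-due factor ä_{x:8} = sum_{k=0}^{7} k_p_x * v^k = 6.111116
APV(future premiums) = 784 * 6.111116 = 4791.1147
V = 1438.5736 - 4791.1147
= -3352.5411


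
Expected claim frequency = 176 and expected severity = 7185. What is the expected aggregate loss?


E[S] = E[N] * E[X]
= 176 * 7185
= 1.2646e+06


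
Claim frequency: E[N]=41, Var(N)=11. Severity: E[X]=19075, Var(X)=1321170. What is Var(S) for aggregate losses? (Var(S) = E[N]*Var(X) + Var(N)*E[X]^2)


Var(S) = E[N]*Var(X) + Var(N)*E[X]^2
= 41*1321170 + 11*19075^2
= 54167970 + 4002411875
= 4.0566e+09


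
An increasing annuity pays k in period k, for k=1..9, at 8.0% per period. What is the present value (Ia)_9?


(Ia)_n = sum_{k=1}^{n} k * v^k, v = 1/(1+i)
v = 0.925926
Sum computed term by term:
(Ia)_9 = 28.055


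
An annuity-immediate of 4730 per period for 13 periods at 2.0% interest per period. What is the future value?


FV = PMT * ((1+i)^n - 1) / i
= 4730 * ((1.02)^13 - 1) / 0.02
= 4730 * (1.293607 - 1) / 0.02
= 69437.9681


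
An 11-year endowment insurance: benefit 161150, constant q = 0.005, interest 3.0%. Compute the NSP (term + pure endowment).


Term component = 7282.4448
Pure endowment = 11_p_x * v^11 * benefit = 0.946355 * 0.722421 * 161150 = 110172.8861
NSP = 117455.3309


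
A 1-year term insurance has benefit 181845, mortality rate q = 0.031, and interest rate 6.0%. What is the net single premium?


NSP = benefit * q * v
v = 1/(1+i) = 0.943396
NSP = 181845 * 0.031 * 0.943396
= 5318.1085


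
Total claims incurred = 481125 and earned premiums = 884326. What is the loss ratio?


Loss ratio = claims / premiums
= 481125 / 884326
= 0.5441


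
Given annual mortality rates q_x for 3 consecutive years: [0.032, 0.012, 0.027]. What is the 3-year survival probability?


p_k = 1 - q_k for each year
Survival = product of (1 - q_k)
= 0.968 * 0.988 * 0.973
= 0.9306


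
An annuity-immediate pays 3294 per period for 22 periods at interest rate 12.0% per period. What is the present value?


PV = PMT * (1 - (1+i)^(-n)) / i
= 3294 * (1 - (1+0.12)^(-22)) / 0.12
= 3294 * (1 - 0.082643) / 0.12
= 3294 * 7.644646
= 25181.4631


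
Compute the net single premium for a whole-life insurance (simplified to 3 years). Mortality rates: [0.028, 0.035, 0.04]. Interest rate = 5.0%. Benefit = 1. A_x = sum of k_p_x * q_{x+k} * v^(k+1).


v = 0.952381
Year 0: k_p_x=1.0, q=0.028, term=0.026667
Year 1: k_p_x=0.972, q=0.035, term=0.030857
Year 2: k_p_x=0.93798, q=0.04, term=0.03241
A_x = 0.0899


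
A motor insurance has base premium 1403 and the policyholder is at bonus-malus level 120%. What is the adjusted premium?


adjusted = base * BM_level / 100
= 1403 * 120 / 100
= 1403 * 1.2
= 1683.6


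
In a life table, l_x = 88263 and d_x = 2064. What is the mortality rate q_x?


q_x = d_x / l_x
= 2064 / 88263
= 0.0234


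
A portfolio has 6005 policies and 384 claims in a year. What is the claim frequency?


frequency = claims / policies
= 384 / 6005
= 0.0639


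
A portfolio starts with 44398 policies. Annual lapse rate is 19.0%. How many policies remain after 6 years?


remaining = initial * (1 - lapse)^years
= 44398 * (1 - 0.19)^6
= 44398 * 0.28243
= 12539.3066


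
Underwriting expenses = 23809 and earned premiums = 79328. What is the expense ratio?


Expense ratio = expenses / premiums
= 23809 / 79328
= 0.3001


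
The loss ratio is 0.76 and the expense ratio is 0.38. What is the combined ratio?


Combined ratio = loss ratio + expense ratio
= 0.76 + 0.38
= 1.14


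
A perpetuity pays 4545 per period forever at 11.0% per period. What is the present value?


PV = PMT / i
= 4545 / 0.11
= 41318.1818


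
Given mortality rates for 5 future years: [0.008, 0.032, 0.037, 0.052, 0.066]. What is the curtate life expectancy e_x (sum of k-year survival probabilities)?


e_x = sum_{k=1}^{n} k_p_x
k_p_x values:
  1_p_x = 0.992
  2_p_x = 0.960256
  3_p_x = 0.924727
  4_p_x = 0.876641
  5_p_x = 0.818782
e_x = 4.5724


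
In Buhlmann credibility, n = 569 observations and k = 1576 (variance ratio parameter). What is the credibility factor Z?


Z = n / (n + k)
= 569 / (569 + 1576)
= 569 / 2145
= 0.2653


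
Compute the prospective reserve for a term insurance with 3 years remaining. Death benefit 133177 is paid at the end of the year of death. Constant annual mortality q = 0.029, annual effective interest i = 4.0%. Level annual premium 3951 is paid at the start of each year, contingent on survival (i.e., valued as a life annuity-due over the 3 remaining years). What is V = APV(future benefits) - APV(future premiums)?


v = 1/(1+i) = 0.961538
APV(future benefits) per unit = sum_{k=0}^{2} k_p_x * q * v^(k+1) = 0.078226
APV(future benefits) = 133177 * 0.078226 = 10417.9677
Life annuity-due factor ä_{x:3} = sum_{k=0}^{2} k_p_x * v^k = 2.805363
APV(future premiums) = 3951 * 2.805363 = 11083.9906
V = 10417.9677 - 11083.9906
= -666.0229


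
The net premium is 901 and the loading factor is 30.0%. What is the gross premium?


Gross = net * (1 + loading)
= 901 * (1 + 0.3)
= 901 * 1.3
= 1171.3


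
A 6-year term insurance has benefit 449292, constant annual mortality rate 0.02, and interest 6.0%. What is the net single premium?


NSP = benefit * sum_{k=0}^{n-1} k_p_x * q * v^(k+1)
With constant q=0.02, v=0.943396
Sum = 0.093879
NSP = 449292 * 0.093879
= 42179.0923
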